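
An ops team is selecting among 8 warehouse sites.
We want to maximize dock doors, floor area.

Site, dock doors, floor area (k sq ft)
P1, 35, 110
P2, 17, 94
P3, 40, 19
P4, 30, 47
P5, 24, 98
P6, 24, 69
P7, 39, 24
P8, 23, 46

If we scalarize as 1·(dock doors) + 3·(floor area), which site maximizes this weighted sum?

P1: 1·35 + 3·110 = 365
P2: 1·17 + 3·94 = 299
P3: 1·40 + 3·19 = 97
P4: 1·30 + 3·47 = 171
P5: 1·24 + 3·98 = 318
P6: 1·24 + 3·69 = 231
P7: 1·39 + 3·24 = 111
P8: 1·23 + 3·46 = 161
Highest: P1 at 365.

P1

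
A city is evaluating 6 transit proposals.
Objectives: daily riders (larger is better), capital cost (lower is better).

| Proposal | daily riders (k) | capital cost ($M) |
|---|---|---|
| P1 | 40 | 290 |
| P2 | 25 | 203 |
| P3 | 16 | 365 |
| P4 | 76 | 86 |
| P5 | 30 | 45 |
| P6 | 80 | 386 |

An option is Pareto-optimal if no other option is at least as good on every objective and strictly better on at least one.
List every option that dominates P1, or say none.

P4: daily riders 76≥40, capital cost 86≤290 — dominates P1.
Others (P2, P3, P5, P6) are each worse than P1 on at least one objective.

P4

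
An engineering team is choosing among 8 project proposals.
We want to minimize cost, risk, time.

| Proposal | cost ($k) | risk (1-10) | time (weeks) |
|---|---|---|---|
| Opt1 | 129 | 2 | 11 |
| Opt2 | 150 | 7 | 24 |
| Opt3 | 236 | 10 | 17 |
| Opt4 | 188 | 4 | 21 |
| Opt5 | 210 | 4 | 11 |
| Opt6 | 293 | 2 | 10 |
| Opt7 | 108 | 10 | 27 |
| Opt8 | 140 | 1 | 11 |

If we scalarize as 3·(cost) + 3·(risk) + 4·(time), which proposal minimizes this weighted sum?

Opt1: 3·129 + 3·2 + 4·11 = 437
Opt2: 3·150 + 3·7 + 4·24 = 567
Opt3: 3·236 + 3·10 + 4·17 = 806
Opt4: 3·188 + 3·4 + 4·21 = 660
Opt5: 3·210 + 3·4 + 4·11 = 686
Opt6: 3·293 + 3·2 + 4·10 = 925
Opt7: 3·108 + 3·10 + 4·27 = 462
Opt8: 3·140 + 3·1 + 4·11 = 467
Lowest: Opt1 at 437.

Opt1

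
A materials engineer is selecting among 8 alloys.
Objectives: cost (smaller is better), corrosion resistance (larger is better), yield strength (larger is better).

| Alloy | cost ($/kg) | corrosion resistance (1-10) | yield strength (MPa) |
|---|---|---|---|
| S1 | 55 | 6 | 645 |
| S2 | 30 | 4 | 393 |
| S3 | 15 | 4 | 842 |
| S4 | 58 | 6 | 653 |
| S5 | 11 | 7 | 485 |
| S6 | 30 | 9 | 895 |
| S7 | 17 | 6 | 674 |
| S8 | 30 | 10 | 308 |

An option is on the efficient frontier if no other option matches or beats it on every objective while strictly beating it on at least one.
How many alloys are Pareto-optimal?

5

S1: dominated by S6 (cost 30≤55, corrosion resistance 9≥6, yield strength 895≥645).
S2: dominated by S3 (cost 15≤30, corrosion resistance 4≥4, yield strength 842≥393).
S3: not dominated.
S4: dominated by S6 (cost 30≤58, corrosion resistance 9≥6, yield strength 895≥653).
S5: not dominated (best cost).
S6: not dominated (best yield strength).
S7: not dominated.
S8: not dominated (best corrosion resistance).
Pareto-optimal: S3, S5, S6, S7, S8 → 5.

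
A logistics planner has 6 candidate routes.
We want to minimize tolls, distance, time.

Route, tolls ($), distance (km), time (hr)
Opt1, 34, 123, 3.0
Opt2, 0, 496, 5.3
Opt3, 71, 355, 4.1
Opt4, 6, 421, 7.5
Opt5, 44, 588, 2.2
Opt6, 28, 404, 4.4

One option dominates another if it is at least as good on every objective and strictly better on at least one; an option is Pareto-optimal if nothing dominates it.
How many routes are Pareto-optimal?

5

Opt1: not dominated (best distance).
Opt2: not dominated (best tolls).
Opt3: dominated by Opt1 (tolls 34≤71, distance 123≤355, time 3.0≤4.1).
Opt4: not dominated.
Opt5: not dominated (best time).
Opt6: not dominated.
Pareto-optimal: Opt1, Opt2, Opt4, Opt5, Opt6 → 5.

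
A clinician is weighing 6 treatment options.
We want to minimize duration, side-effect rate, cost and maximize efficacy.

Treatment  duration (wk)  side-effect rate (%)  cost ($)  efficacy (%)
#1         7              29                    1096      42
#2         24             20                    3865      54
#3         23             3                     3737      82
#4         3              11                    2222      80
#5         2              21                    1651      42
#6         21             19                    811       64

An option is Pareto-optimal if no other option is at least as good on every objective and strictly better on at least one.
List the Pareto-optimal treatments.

#1, #3, #4, #5, #6

#1: not dominated.
#2: dominated by #3 (duration 23≤24, side-effect rate 3≤20, cost 3737≤3865, efficacy 82≥54).
#3: not dominated (best side-effect rate).
#4: not dominated.
#5: not dominated (best duration).
#6: not dominated (best cost).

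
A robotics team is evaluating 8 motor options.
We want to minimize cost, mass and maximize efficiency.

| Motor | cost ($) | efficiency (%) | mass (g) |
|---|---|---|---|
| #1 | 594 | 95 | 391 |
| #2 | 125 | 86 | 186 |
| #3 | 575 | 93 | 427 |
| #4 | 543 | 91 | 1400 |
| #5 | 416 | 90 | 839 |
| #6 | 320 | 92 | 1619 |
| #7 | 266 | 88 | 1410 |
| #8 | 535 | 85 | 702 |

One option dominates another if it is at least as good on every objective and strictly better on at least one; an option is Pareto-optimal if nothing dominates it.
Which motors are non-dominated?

#1: not dominated (best efficiency).
#2: not dominated (best cost).
#3: not dominated.
#4: not dominated.
#5: not dominated.
#6: not dominated.
#7: not dominated.
#8: dominated by #2 (cost 125≤535, efficiency 86≥85, mass 186≤702).

#1, #2, #3, #4, #5, #6, #7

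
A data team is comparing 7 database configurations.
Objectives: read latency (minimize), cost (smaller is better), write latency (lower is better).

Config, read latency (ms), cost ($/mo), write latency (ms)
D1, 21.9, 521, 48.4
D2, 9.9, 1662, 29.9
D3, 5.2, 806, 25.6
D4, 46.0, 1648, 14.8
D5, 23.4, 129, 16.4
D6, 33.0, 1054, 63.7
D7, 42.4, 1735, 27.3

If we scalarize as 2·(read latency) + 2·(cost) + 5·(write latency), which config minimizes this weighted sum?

D1: 2·21.9 + 2·521 + 5·48.4 = 1327.8
D2: 2·9.9 + 2·1662 + 5·29.9 = 3493.3
D3: 2·5.2 + 2·806 + 5·25.6 = 1750.4
D4: 2·46.0 + 2·1648 + 5·14.8 = 3462.0
D5: 2·23.4 + 2·129 + 5·16.4 = 386.8
D6: 2·33.0 + 2·1054 + 5·63.7 = 2492.5
D7: 2·42.4 + 2·1735 + 5·27.3 = 3691.3
Lowest: D5 at 386.8.

D5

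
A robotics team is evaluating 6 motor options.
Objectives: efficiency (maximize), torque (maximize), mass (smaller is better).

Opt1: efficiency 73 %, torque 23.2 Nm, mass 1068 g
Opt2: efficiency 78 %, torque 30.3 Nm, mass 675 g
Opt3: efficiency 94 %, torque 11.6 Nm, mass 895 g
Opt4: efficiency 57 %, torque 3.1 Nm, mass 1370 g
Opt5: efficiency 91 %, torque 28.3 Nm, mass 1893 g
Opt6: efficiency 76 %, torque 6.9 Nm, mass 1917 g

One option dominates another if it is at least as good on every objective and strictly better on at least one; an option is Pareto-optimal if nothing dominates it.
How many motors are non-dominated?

3

Opt1: dominated by Opt2 (efficiency 78≥73, torque 30.3≥23.2, mass 675≤1068).
Opt2: not dominated (best torque).
Opt3: not dominated (best efficiency).
Opt4: dominated by Opt1 (efficiency 73≥57, torque 23.2≥3.1, mass 1068≤1370).
Opt5: not dominated.
Opt6: dominated by Opt2 (efficiency 78≥76, torque 30.3≥6.9, mass 675≤1917).
Pareto-optimal: Opt2, Opt3, Opt5 → 3.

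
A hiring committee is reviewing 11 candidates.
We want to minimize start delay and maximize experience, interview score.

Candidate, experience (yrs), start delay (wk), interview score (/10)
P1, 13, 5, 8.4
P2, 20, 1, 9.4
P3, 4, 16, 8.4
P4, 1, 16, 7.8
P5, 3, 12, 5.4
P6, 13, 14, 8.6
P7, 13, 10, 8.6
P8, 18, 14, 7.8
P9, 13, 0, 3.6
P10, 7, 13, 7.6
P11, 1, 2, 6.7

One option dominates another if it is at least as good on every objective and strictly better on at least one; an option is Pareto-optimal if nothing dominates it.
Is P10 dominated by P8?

No

P8 vs P10: P8 is worse on start delay (14 vs 13), so it does not dominate P10.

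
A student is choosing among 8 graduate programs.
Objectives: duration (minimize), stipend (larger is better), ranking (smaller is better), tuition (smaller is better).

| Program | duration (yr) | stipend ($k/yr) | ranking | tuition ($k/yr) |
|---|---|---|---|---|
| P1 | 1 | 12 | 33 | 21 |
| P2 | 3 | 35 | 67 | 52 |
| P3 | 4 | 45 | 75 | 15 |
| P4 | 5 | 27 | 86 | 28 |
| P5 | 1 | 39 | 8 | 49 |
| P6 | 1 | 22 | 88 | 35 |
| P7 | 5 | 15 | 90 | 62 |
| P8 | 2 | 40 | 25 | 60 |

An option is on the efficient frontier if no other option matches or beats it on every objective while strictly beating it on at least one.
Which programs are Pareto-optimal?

P1, P3, P5, P6, P8

P1: not dominated.
P2: dominated by P5 (duration 1≤3, stipend 39≥35, ranking 8≤67, tuition 49≤52).
P3: not dominated (best stipend).
P4: dominated by P3 (duration 4≤5, stipend 45≥27, ranking 75≤86, tuition 15≤28).
P5: not dominated (best ranking).
P6: not dominated.
P7: dominated by P2 (duration 3≤5, stipend 35≥15, ranking 67≤90, tuition 52≤62).
P8: not dominated.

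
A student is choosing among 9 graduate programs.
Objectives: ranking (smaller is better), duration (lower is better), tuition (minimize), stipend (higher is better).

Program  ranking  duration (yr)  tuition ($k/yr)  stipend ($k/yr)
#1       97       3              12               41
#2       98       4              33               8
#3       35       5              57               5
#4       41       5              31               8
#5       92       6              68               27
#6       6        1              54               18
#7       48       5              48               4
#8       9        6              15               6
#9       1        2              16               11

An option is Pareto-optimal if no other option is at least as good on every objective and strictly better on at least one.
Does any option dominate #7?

#4 vs #7: ranking 41≤48, duration 5≤5, tuition 31≤48, stipend 8≥4 — #4 is at least as good on every objective and strictly better on at least one, so #4 dominates #7.

Yes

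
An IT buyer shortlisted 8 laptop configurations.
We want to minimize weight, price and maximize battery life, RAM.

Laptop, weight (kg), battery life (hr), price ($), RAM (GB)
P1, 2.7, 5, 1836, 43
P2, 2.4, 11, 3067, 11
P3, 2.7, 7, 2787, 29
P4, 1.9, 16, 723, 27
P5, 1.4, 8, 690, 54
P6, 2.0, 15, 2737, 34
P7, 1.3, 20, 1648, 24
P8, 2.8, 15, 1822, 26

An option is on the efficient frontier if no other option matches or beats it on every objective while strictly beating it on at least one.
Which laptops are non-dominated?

P1: dominated by P5 (weight 1.4≤2.7, battery life 8≥5, price 690≤1836, RAM 54≥43).
P2: dominated by P4 (weight 1.9≤2.4, battery life 16≥11, price 723≤3067, RAM 27≥11).
P3: dominated by P5 (weight 1.4≤2.7, battery life 8≥7, price 690≤2787, RAM 54≥29).
P4: not dominated.
P5: not dominated (best price).
P6: not dominated.
P7: not dominated (best weight).
P8: dominated by P4 (weight 1.9≤2.8, battery life 16≥15, price 723≤1822, RAM 27≥26).

P4, P5, P6, P7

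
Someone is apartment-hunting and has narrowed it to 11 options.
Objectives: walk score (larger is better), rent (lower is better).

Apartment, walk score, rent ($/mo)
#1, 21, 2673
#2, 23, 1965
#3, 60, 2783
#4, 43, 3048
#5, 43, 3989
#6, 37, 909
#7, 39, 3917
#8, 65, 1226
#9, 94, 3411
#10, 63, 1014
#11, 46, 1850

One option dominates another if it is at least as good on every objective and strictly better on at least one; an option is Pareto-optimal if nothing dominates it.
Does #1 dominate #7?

No

#1 vs #7: #1 is worse on walk score (21 vs 39), so it does not dominate #7.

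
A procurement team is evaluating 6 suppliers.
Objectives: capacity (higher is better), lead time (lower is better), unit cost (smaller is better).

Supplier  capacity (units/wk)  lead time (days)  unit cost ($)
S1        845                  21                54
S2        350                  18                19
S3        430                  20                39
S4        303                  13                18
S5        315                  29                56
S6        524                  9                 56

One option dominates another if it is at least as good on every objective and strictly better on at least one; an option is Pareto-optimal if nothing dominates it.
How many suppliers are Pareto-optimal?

S1: not dominated (best capacity).
S2: not dominated.
S3: not dominated.
S4: not dominated (best unit cost).
S5: dominated by S1 (capacity 845≥315, lead time 21≤29, unit cost 54≤56).
S6: not dominated (best lead time).
Pareto-optimal: S1, S2, S3, S4, S6 → 5.

5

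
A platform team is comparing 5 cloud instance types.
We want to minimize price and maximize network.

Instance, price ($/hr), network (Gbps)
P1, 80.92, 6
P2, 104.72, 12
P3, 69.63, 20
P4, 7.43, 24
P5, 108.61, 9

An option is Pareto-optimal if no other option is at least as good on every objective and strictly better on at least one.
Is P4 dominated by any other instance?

P1: worse on price (80.92 vs 7.43).
P2: worse on price (104.72 vs 7.43).
P3: worse on price (69.63 vs 7.43).
P5: worse on price (108.61 vs 7.43).
No option is at least as good as P4 on every objective and strictly better on one.

No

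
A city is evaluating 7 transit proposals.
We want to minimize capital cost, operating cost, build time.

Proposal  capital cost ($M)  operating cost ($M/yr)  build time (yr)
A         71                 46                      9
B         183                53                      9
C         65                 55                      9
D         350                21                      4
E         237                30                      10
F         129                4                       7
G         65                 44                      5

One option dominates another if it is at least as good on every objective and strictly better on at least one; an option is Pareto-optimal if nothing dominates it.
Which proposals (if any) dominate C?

G

G: capital cost 65≤65, operating cost 44≤55, build time 5≤9 — dominates C.
Others (A, B, D, E, F) are each worse than C on at least one objective.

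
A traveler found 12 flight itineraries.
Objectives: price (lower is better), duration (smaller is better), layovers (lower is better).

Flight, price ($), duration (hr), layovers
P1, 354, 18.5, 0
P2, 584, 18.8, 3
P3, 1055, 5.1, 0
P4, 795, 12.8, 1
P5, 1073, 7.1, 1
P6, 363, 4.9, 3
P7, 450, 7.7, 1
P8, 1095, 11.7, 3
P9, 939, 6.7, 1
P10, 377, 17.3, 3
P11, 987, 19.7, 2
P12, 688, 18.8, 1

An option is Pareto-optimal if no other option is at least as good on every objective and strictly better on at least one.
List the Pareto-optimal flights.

P1: not dominated (best price).
P2: dominated by P1 (price 354≤584, duration 18.5≤18.8, layovers 0≤3).
P3: not dominated.
P4: dominated by P7 (price 450≤795, duration 7.7≤12.8, layovers 1≤1).
P5: dominated by P3 (price 1055≤1073, duration 5.1≤7.1, layovers 0≤1).
P6: not dominated (best duration).
P7: not dominated.
P8: dominated by P3 (price 1055≤1095, duration 5.1≤11.7, layovers 0≤3).
P9: not dominated.
P10: dominated by P6 (price 363≤377, duration 4.9≤17.3, layovers 3≤3).
P11: dominated by P1 (price 354≤987, duration 18.5≤19.7, layovers 0≤2).
P12: dominated by P1 (price 354≤688, duration 18.5≤18.8, layovers 0≤1).

P1, P3, P6, P7, P9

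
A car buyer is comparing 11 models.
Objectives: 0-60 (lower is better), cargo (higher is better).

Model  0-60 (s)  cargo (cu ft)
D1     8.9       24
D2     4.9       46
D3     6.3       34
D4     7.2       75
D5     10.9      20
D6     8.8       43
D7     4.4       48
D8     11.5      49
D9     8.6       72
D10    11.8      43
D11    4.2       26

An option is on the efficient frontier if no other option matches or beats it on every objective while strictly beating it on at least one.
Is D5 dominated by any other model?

Yes

D1 vs D5: 0-60 8.9≤10.9, cargo 24≥20 — D1 is at least as good on every objective and strictly better on at least one, so D1 dominates D5.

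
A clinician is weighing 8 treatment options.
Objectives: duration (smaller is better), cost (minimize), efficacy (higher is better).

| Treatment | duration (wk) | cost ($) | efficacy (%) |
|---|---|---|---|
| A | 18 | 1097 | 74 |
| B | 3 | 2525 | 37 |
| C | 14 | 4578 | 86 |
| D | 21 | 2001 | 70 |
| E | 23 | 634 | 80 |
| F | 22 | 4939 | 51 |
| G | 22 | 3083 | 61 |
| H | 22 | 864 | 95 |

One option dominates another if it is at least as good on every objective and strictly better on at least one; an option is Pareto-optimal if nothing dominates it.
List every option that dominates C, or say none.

A: worse on duration (18 vs 14).
B: worse on efficacy (37 vs 86).
D: worse on duration (21 vs 14).
E: worse on duration (23 vs 14).
F: worse on duration (22 vs 14).
G: worse on duration (22 vs 14).
H: worse on duration (22 vs 14).
No option dominates C.

none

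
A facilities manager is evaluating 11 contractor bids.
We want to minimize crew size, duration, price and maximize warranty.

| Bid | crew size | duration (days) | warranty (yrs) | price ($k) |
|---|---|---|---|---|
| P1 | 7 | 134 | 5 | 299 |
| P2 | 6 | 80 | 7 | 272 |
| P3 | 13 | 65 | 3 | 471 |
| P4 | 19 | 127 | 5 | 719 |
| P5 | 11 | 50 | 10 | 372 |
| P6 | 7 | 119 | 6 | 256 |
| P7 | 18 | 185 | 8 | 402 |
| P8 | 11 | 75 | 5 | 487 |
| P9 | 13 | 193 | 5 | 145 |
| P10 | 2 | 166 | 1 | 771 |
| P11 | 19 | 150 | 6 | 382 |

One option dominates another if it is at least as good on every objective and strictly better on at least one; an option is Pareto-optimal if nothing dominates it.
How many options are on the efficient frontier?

P1: dominated by P2 (crew size 6≤7, duration 80≤134, warranty 7≥5, price 272≤299).
P2: not dominated.
P3: dominated by P5 (crew size 11≤13, duration 50≤65, warranty 10≥3, price 372≤471).
P4: dominated by P2 (crew size 6≤19, duration 80≤127, warranty 7≥5, price 272≤719).
P5: not dominated (best duration).
P6: not dominated.
P7: dominated by P5 (crew size 11≤18, duration 50≤185, warranty 10≥8, price 372≤402).
P8: dominated by P5 (crew size 11≤11, duration 50≤75, warranty 10≥5, price 372≤487).
P9: not dominated (best price).
P10: not dominated (best crew size).
P11: dominated by P2 (crew size 6≤19, duration 80≤150, warranty 7≥6, price 272≤382).
Pareto-optimal: P2, P5, P6, P9, P10 → 5.

5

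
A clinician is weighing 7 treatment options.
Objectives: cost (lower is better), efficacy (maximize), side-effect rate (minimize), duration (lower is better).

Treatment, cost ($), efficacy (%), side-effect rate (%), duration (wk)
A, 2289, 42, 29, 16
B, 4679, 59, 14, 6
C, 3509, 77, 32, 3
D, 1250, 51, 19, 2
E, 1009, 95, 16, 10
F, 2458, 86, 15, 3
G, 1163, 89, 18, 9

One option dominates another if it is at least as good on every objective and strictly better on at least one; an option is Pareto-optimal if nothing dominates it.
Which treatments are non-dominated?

B, D, E, F, G

A: dominated by D (cost 1250≤2289, efficacy 51≥42, side-effect rate 19≤29, duration 2≤16).
B: not dominated (best side-effect rate).
C: dominated by F (cost 2458≤3509, efficacy 86≥77, side-effect rate 15≤32, duration 3≤3).
D: not dominated (best duration).
E: not dominated (best cost).
F: not dominated.
G: not dominated.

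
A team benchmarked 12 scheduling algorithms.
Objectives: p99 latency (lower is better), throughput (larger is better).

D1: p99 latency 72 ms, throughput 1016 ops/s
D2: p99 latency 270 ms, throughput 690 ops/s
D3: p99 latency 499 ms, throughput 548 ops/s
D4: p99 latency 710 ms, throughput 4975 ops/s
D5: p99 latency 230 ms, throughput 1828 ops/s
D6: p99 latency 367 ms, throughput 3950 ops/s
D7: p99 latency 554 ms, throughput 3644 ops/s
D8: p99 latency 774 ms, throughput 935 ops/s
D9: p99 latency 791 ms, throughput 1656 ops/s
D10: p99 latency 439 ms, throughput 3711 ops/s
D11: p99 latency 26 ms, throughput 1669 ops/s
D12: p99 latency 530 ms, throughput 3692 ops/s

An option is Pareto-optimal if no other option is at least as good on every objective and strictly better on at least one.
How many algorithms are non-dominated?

D1: dominated by D11 (p99 latency 26≤72, throughput 1669≥1016).
D2: dominated by D1 (p99 latency 72≤270, throughput 1016≥690).
D3: dominated by D1 (p99 latency 72≤499, throughput 1016≥548).
D4: not dominated (best throughput).
D5: not dominated.
D6: not dominated.
D7: dominated by D6 (p99 latency 367≤554, throughput 3950≥3644).
D8: dominated by D1 (p99 latency 72≤774, throughput 1016≥935).
D9: dominated by D4 (p99 latency 710≤791, throughput 4975≥1656).
D10: dominated by D6 (p99 latency 367≤439, throughput 3950≥3711).
D11: not dominated (best p99 latency).
D12: dominated by D6 (p99 latency 367≤530, throughput 3950≥3692).
Pareto-optimal: D4, D5, D6, D11 → 4.

4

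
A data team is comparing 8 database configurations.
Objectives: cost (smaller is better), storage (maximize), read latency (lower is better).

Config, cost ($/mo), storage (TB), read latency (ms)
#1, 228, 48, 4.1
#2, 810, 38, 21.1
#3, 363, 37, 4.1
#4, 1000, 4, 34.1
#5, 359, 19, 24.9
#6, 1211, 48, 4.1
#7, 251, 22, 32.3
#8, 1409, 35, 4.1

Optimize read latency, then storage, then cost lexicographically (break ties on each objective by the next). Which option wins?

First minimize read latency: best is 4.1, kept {#1, #3, #6, #8}.
Then maximize storage: best is 48, kept {#1, #6}.
Then minimize cost: best is 228, kept {#1}.

#1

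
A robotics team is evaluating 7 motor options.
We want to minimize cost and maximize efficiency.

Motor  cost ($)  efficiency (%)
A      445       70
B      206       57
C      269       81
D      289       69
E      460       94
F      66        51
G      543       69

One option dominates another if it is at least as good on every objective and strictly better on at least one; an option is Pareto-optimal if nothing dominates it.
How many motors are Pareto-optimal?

A: dominated by C (cost 269≤445, efficiency 81≥70).
B: not dominated.
C: not dominated.
D: dominated by C (cost 269≤289, efficiency 81≥69).
E: not dominated (best efficiency).
F: not dominated (best cost).
G: dominated by A (cost 445≤543, efficiency 70≥69).
Pareto-optimal: B, C, E, F → 4.

4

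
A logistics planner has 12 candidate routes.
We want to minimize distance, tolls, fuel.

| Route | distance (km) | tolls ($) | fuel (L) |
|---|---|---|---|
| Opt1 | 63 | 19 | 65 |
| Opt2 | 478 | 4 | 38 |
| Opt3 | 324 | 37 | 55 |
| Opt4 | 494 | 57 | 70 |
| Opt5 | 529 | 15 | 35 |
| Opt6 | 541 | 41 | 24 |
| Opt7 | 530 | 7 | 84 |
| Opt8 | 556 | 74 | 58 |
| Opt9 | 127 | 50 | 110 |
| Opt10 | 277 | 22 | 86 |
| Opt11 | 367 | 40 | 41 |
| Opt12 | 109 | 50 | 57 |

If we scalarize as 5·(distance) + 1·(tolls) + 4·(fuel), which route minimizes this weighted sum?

Opt1: 5·63 + 1·19 + 4·65 = 594
Opt2: 5·478 + 1·4 + 4·38 = 2546
Opt3: 5·324 + 1·37 + 4·55 = 1877
Opt4: 5·494 + 1·57 + 4·70 = 2807
Opt5: 5·529 + 1·15 + 4·35 = 2800
Opt6: 5·541 + 1·41 + 4·24 = 2842
Opt7: 5·530 + 1·7 + 4·84 = 2993
Opt8: 5·556 + 1·74 + 4·58 = 3086
Opt9: 5·127 + 1·50 + 4·110 = 1125
Opt10: 5·277 + 1·22 + 4·86 = 1751
Opt11: 5·367 + 1·40 + 4·41 = 2039
Opt12: 5·109 + 1·50 + 4·57 = 823
Lowest: Opt1 at 594.

Opt1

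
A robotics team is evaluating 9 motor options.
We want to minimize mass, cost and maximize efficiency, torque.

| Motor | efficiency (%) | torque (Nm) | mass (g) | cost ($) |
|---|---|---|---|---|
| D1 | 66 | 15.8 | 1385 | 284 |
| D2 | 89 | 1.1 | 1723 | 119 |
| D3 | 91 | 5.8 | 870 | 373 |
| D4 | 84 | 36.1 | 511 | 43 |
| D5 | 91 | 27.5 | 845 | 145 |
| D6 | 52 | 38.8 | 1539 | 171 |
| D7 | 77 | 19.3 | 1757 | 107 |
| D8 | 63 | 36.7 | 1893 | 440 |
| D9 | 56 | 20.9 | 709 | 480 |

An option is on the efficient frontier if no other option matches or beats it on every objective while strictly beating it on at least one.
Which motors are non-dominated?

D2, D4, D5, D6, D8

D1: dominated by D4 (efficiency 84≥66, torque 36.1≥15.8, mass 511≤1385, cost 43≤284).
D2: not dominated.
D3: dominated by D5 (efficiency 91≥91, torque 27.5≥5.8, mass 845≤870, cost 145≤373).
D4: not dominated (best mass).
D5: not dominated.
D6: not dominated (best torque).
D7: dominated by D4 (efficiency 84≥77, torque 36.1≥19.3, mass 511≤1757, cost 43≤107).
D8: not dominated.
D9: dominated by D4 (efficiency 84≥56, torque 36.1≥20.9, mass 511≤709, cost 43≤480).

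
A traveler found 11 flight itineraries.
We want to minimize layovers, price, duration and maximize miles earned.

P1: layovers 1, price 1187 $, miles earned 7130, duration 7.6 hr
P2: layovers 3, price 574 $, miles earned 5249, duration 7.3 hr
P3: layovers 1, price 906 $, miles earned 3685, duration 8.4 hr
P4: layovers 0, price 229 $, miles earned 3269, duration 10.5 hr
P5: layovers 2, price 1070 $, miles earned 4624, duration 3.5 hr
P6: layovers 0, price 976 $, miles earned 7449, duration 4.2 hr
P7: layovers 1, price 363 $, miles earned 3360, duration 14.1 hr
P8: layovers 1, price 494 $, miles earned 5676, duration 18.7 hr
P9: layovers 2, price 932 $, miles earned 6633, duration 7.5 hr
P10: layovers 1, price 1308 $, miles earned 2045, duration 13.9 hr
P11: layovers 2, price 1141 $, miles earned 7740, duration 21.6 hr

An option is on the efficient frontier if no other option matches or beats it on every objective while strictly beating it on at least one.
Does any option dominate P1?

Yes

P6 vs P1: layovers 0≤1, price 976≤1187, miles earned 7449≥7130, duration 4.2≤7.6 — P6 is at least as good on every objective and strictly better on at least one, so P6 dominates P1.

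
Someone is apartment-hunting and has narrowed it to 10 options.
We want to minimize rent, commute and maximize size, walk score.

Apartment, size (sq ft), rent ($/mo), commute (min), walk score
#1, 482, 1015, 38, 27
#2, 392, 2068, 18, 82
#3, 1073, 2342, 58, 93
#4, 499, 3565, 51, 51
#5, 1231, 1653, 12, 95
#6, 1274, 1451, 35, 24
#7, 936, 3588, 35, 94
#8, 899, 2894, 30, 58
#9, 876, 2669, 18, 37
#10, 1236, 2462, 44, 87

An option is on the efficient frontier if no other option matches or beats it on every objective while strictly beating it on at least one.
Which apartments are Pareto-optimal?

#1, #5, #6, #10

#1: not dominated (best rent).
#2: dominated by #5 (size 1231≥392, rent 1653≤2068, commute 12≤18, walk score 95≥82).
#3: dominated by #5 (size 1231≥1073, rent 1653≤2342, commute 12≤58, walk score 95≥93).
#4: dominated by #5 (size 1231≥499, rent 1653≤3565, commute 12≤51, walk score 95≥51).
#5: not dominated (best commute).
#6: not dominated (best size).
#7: dominated by #5 (size 1231≥936, rent 1653≤3588, commute 12≤35, walk score 95≥94).
#8: dominated by #5 (size 1231≥899, rent 1653≤2894, commute 12≤30, walk score 95≥58).
#9: dominated by #5 (size 1231≥876, rent 1653≤2669, commute 12≤18, walk score 95≥37).
#10: not dominated.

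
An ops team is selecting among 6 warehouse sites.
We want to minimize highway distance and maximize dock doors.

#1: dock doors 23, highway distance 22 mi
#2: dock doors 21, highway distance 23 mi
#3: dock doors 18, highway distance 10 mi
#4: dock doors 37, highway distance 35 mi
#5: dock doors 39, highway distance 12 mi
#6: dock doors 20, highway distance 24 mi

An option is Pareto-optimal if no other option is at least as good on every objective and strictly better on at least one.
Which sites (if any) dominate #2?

#1: dock doors 23≥21, highway distance 22≤23 — dominates #2.
#5: dock doors 39≥21, highway distance 12≤23 — dominates #2.
Others (#3, #4, #6) are each worse than #2 on at least one objective.

#1, #5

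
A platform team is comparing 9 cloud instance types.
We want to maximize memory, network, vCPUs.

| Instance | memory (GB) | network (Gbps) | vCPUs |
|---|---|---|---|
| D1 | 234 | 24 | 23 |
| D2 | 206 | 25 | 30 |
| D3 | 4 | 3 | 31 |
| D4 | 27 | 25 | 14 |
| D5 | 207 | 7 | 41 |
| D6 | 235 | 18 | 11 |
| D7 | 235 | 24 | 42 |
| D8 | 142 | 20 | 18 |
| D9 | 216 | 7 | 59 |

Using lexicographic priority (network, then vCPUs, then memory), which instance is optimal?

D2

First maximize network: best is 25, kept {D2, D4}.
Then maximize vCPUs: best is 30, kept {D2}.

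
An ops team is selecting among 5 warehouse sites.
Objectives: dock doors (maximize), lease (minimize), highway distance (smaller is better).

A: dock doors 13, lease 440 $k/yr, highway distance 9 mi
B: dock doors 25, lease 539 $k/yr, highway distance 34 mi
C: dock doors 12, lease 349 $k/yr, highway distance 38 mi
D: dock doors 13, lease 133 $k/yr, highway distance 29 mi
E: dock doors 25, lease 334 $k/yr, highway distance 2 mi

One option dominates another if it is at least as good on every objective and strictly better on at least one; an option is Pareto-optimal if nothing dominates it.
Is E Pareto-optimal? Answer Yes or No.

Yes

A: worse on dock doors (13 vs 25).
B: worse on lease (539 vs 334).
C: worse on dock doors (12 vs 25).
D: worse on dock doors (13 vs 25).
No option is at least as good as E on every objective and strictly better on one.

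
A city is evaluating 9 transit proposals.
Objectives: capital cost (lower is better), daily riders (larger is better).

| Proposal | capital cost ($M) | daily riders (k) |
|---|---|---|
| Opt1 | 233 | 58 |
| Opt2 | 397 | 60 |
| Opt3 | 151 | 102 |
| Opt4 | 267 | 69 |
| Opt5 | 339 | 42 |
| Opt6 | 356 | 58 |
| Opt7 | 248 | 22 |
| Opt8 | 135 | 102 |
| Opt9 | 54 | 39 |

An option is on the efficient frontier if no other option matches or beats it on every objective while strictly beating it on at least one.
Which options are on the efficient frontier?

Opt1: dominated by Opt3 (capital cost 151≤233, daily riders 102≥58).
Opt2: dominated by Opt3 (capital cost 151≤397, daily riders 102≥60).
Opt3: dominated by Opt8 (capital cost 135≤151, daily riders 102≥102).
Opt4: dominated by Opt3 (capital cost 151≤267, daily riders 102≥69).
Opt5: dominated by Opt1 (capital cost 233≤339, daily riders 58≥42).
Opt6: dominated by Opt1 (capital cost 233≤356, daily riders 58≥58).
Opt7: dominated by Opt1 (capital cost 233≤248, daily riders 58≥22).
Opt8: not dominated.
Opt9: not dominated (best capital cost).

Opt8, Opt9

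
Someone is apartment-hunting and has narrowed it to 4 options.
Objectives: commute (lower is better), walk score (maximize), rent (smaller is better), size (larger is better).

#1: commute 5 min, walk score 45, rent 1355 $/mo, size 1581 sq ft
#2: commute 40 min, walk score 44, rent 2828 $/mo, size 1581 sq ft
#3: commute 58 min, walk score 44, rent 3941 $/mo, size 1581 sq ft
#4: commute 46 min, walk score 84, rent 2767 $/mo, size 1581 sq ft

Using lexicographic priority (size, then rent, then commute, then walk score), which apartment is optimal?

#1

First maximize size: best is 1581, kept {#1, #2, #3, #4}.
Then minimize rent: best is 1355, kept {#1}.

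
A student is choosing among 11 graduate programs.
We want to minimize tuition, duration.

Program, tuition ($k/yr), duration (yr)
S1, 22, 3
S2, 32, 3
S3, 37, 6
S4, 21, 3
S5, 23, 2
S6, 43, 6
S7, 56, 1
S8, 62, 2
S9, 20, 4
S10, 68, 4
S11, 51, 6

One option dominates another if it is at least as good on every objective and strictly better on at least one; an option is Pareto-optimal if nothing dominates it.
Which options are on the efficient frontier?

S1: dominated by S4 (tuition 21≤22, duration 3≤3).
S2: dominated by S1 (tuition 22≤32, duration 3≤3).
S3: dominated by S1 (tuition 22≤37, duration 3≤6).
S4: not dominated.
S5: not dominated.
S6: dominated by S1 (tuition 22≤43, duration 3≤6).
S7: not dominated (best duration).
S8: dominated by S5 (tuition 23≤62, duration 2≤2).
S9: not dominated (best tuition).
S10: dominated by S1 (tuition 22≤68, duration 3≤4).
S11: dominated by S1 (tuition 22≤51, duration 3≤6).

S4, S5, S7, S9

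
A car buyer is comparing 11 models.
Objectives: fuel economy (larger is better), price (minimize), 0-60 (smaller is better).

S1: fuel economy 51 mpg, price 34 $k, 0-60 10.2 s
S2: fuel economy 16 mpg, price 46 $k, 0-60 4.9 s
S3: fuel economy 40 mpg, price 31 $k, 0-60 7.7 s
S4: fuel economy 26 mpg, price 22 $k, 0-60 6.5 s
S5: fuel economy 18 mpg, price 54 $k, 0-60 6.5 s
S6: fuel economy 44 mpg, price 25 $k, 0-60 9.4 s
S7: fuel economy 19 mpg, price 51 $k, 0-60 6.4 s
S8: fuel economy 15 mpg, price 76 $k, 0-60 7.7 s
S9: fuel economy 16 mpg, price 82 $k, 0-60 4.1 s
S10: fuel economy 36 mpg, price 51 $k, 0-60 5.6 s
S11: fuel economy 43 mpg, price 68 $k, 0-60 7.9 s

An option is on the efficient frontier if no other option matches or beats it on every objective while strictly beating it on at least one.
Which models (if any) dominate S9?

none

S1: worse on 0-60 (10.2 vs 4.1).
S2: worse on 0-60 (4.9 vs 4.1).
S3: worse on 0-60 (7.7 vs 4.1).
S4: worse on 0-60 (6.5 vs 4.1).
S5: worse on 0-60 (6.5 vs 4.1).
S6: worse on 0-60 (9.4 vs 4.1).
S7: worse on 0-60 (6.4 vs 4.1).
S8: worse on fuel economy (15 vs 16).
S10: worse on 0-60 (5.6 vs 4.1).
S11: worse on 0-60 (7.9 vs 4.1).
No option dominates S9.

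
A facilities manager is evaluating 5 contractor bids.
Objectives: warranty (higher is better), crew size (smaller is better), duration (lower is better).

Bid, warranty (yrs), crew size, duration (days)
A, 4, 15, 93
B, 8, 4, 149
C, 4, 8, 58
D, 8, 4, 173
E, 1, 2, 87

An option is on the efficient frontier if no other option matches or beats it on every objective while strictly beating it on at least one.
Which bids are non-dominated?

B, C, E

A: dominated by C (warranty 4≥4, crew size 8≤15, duration 58≤93).
B: not dominated.
C: not dominated (best duration).
D: dominated by B (warranty 8≥8, crew size 4≤4, duration 149≤173).
E: not dominated (best crew size).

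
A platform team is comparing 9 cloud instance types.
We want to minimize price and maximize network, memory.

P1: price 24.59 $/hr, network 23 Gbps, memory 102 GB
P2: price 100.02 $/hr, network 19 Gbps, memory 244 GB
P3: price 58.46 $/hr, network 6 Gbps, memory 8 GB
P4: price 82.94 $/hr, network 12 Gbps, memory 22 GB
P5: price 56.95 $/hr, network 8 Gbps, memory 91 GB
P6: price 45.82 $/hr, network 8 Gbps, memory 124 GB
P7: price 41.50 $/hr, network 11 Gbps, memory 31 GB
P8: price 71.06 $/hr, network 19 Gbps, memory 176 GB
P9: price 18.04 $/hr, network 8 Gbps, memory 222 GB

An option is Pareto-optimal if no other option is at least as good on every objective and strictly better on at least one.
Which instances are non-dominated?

P1, P2, P8, P9

P1: not dominated (best network).
P2: not dominated (best memory).
P3: dominated by P1 (price 24.59≤58.46, network 23≥6, memory 102≥8).
P4: dominated by P1 (price 24.59≤82.94, network 23≥12, memory 102≥22).
P5: dominated by P1 (price 24.59≤56.95, network 23≥8, memory 102≥91).
P6: dominated by P9 (price 18.04≤45.82, network 8≥8, memory 222≥124).
P7: dominated by P1 (price 24.59≤41.50, network 23≥11, memory 102≥31).
P8: not dominated.
P9: not dominated (best price).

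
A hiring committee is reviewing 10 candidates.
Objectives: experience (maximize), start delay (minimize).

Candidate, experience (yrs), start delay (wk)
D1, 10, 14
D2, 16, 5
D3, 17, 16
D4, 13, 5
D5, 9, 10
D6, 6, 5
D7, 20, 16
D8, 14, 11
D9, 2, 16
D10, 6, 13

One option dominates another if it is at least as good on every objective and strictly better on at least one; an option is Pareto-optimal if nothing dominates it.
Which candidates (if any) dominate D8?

D2

D2: experience 16≥14, start delay 5≤11 — dominates D8.
Others (D1, D3, D4, D5, D6, D7, D9, D10) are each worse than D8 on at least one objective.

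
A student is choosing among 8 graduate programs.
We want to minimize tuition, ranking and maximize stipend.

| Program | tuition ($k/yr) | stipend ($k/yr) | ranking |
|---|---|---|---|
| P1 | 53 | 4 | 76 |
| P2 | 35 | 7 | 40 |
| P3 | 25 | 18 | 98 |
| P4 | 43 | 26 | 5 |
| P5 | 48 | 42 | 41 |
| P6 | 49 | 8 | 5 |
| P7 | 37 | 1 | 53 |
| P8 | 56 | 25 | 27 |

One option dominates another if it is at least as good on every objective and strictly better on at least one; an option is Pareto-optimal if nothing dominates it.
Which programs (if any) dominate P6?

P4: tuition 43≤49, stipend 26≥8, ranking 5≤5 — dominates P6.
Others (P1, P2, P3, P5, P7, P8) are each worse than P6 on at least one objective.

P4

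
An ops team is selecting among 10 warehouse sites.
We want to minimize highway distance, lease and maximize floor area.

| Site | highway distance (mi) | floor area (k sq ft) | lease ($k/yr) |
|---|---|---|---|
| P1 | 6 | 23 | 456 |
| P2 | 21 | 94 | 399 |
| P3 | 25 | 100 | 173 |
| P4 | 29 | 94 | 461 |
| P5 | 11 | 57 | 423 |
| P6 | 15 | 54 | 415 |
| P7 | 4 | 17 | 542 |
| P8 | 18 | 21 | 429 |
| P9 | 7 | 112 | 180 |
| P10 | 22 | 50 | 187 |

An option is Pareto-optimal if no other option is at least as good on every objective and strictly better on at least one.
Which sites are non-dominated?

P1, P3, P7, P9

P1: not dominated.
P2: dominated by P9 (highway distance 7≤21, floor area 112≥94, lease 180≤399).
P3: not dominated (best lease).
P4: dominated by P2 (highway distance 21≤29, floor area 94≥94, lease 399≤461).
P5: dominated by P9 (highway distance 7≤11, floor area 112≥57, lease 180≤423).
P6: dominated by P9 (highway distance 7≤15, floor area 112≥54, lease 180≤415).
P7: not dominated (best highway distance).
P8: dominated by P5 (highway distance 11≤18, floor area 57≥21, lease 423≤429).
P9: not dominated (best floor area).
P10: dominated by P9 (highway distance 7≤22, floor area 112≥50, lease 180≤187).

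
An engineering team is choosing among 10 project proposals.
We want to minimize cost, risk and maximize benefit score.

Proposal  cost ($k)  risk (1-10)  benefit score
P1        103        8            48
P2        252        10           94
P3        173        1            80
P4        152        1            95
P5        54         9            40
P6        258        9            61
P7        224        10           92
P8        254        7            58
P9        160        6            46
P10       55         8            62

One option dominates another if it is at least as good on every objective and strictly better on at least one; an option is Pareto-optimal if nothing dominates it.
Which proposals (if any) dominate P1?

P10: cost 55≤103, risk 8≤8, benefit score 62≥48 — dominates P1.
Others (P2, P3, P4, P5, P6, P7, P8, P9) are each worse than P1 on at least one objective.

P10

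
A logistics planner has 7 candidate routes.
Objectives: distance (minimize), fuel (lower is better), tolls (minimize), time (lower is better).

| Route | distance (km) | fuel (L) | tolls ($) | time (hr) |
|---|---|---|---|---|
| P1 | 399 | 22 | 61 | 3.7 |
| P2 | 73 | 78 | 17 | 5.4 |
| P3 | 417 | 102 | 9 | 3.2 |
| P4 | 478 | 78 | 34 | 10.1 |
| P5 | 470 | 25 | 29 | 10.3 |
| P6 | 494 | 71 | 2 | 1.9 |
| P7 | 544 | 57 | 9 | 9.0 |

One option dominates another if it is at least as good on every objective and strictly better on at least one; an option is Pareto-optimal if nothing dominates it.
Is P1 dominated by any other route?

P2: worse on fuel (78 vs 22).
P3: worse on distance (417 vs 399).
P4: worse on distance (478 vs 399).
P5: worse on distance (470 vs 399).
P6: worse on distance (494 vs 399).
P7: worse on distance (544 vs 399).
No option is at least as good as P1 on every objective and strictly better on one.

No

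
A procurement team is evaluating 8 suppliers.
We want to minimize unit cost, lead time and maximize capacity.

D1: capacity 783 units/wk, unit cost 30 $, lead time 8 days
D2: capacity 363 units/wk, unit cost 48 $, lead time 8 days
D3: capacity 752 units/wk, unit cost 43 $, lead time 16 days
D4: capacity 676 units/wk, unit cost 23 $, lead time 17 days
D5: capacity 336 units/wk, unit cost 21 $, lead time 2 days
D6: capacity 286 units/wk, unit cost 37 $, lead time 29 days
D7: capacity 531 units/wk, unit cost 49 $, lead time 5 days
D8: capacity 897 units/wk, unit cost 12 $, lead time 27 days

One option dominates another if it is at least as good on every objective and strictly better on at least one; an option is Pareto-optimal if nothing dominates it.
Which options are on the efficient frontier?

D1, D4, D5, D7, D8

D1: not dominated.
D2: dominated by D1 (capacity 783≥363, unit cost 30≤48, lead time 8≤8).
D3: dominated by D1 (capacity 783≥752, unit cost 30≤43, lead time 8≤16).
D4: not dominated.
D5: not dominated (best lead time).
D6: dominated by D1 (capacity 783≥286, unit cost 30≤37, lead time 8≤29).
D7: not dominated.
D8: not dominated (best capacity).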